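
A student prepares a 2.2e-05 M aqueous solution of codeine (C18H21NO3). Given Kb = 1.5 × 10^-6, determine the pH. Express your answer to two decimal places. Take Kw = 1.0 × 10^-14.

C18H21NO3 + H2O ⇌ C18H22NO3+ + OH-
From the ICE table, Kb = x²/(2.2e-05 − x) = 1.5 × 10^-6.
The 5% rule fails; solving x² + Kb·x − Kb·C₀ = 0 exactly:
x = (−Kb + √(Kb² + 4·Kb·C₀))/2 = 5.04 × 10^-6 M
pOH = 5.30, so pH = 14.00 − pOH = 8.70

pH = 8.70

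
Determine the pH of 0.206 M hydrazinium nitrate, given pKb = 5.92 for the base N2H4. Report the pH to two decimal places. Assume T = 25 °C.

pH = 4.38

N2H5+ is the conjugate acid of the weak base N2H4.
Kb = 10^(−5.92) = 1.20 × 10^-6
Ka = Kw/Kb = 1.0×10^-14 / 1.20 × 10^-6 = 8.33 × 10^-9
From the ICE table, Ka = x²/(0.206 − x) = 8.33 × 10^-9.
Since Ka ≪ C₀, x ≈ √(Ka·C₀) = 4.14 × 10^-5 M.
pH = −log[H+] = −log(4.14 × 10^-5) = 4.38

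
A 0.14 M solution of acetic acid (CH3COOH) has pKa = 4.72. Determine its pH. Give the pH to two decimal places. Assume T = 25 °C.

pH = 2.79

CH3COOH ⇌ CH3COO- + H+
Ka = 10^(−4.72) = 1.91 × 10^-5
Ka = x²/(0.14 − x) = 1.91 × 10^-5
Since Ka ≪ C₀, x ≈ √(Ka·C₀) = 1.64 × 10^-3 M.
(x/C₀ = 1.2% < 5%, so the approximation holds.)
pH = −log(1.64 × 10^-3) = 2.79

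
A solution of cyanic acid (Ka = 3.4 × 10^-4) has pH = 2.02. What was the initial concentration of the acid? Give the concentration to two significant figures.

[H+] = 10^(-2.02) = 9.55 × 10^-3 M = x
Ka = x²/(C₀ − x) ⇒ C₀ = x + x²/Ka
C₀ = 9.55 × 10^-3 + (9.55 × 10^-3)²/(3.4 × 10^-4) = 2.78 × 10^-1 M

C₀ = 2.8 × 10^-1 M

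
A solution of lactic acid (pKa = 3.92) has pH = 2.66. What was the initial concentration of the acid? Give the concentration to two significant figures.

[H+] = 10^(-2.66) = 2.19 × 10^-3 M = x
Ka = 10^(−3.92) = 1.20 × 10^-4
Ka = x²/(C₀ − x) ⇒ C₀ = x + x²/Ka
C₀ = 2.19 × 10^-3 + (2.19 × 10^-3)²/(1.20 × 10^-4) = 4.22 × 10^-2 M

C₀ = 4.2 × 10^-2 M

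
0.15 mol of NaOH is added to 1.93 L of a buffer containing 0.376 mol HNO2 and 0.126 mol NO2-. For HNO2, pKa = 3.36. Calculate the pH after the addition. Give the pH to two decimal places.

pH = 3.45

After neutralization: n(HNO2) = 0.226 mol, n(NO2-) = 0.276 mol.
pH = pKa + log([A⁻]/[HA]) = 3.36 + log(0.276/0.226) = 3.36 +0.087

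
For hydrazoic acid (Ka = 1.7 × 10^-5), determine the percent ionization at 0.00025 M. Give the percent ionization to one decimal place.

HN3 ⇌ N3- + H+; let x = [H+] at equilibrium.
Solve x² + 1.7e-05x − 4.25e-09 = 0 → x = 5.72 × 10^-5 M
Fraction ionized = 5.72 × 10^-5 / 0.00025 = 0.2288 → 22.9%

22.9%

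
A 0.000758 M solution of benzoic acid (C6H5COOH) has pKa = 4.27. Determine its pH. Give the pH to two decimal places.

C6H5COOH ⇌ C6H5COO- + H+
Ka = 10^(−4.27) = 5.37 × 10^-5
From the ICE table, Ka = x²/(0.000758 − x) = 5.37 × 10^-5.
Here C₀/Ka ≈ 14.1, so the small-x approximation fails. Use the quadratic:
x = [−5.37e-05 + √(5.37e-05² + 1.63e-07)]/2 = 1.77 × 10^-4 M
pH = −log(1.77 × 10^-4) = 3.75

pH = 3.75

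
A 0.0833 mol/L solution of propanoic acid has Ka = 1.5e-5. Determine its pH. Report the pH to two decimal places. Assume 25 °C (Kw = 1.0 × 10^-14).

pH = 2.95

CH3CH2COOH ⇌ CH3CH2COO- + H+
From the ICE table, Ka = x²/(0.0833 − x) = 1.5 × 10^-5.
Neglecting x in the denominator: x = √(1.5 × 10^-5 × 0.0833) = 1.12 × 10^-3 M
pH = −log[H+] = −log(1.12 × 10^-3) = 2.95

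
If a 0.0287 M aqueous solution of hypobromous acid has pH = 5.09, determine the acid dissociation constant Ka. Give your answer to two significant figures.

Ka = 2.3 × 10^-9

[H+] = 10^(-5.09) = 8.13 × 10^-6 M
At equilibrium [HA] = 0.0287 − 8.13 × 10^-6 = 2.87 × 10^-2 M
Ka = [H+][A-]/[HA] = (8.13 × 10^-6)² / 2.87 × 10^-2 = 2.3 × 10^-9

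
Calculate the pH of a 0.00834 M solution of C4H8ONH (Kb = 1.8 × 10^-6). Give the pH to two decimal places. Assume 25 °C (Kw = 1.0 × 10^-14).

C4H8ONH + H2O ⇌ C4H8ONH2+ + OH-
Let x = [OH-] at equilibrium. Kb = x²/(0.00834 − x).
Neglecting x in the denominator: x = √(1.8 × 10^-6 × 0.00834) = 1.23 × 10^-4 M
Check: 1.5% ionized — well under 5%, approximation valid.
pOH = −log(1.23 × 10^-4) = 3.91; pH = 14.00 − 3.91 = 10.09

pH = 10.09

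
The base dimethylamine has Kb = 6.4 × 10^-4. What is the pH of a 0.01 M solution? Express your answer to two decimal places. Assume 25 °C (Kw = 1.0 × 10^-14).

pH = 11.35

(CH3)2NH + H2O ⇌ (CH3)2NH2+ + OH-
From the ICE table, Kb = x²/(0.01 − x) = 6.4 × 10^-4.
Here C₀/Kb ≈ 15.6, so the small-x approximation fails. Use the quadratic:
x = (−Kb + √(Kb² + 4·Kb·C₀))/2 = 2.23 × 10^-3 M
pOH = −log(2.23 × 10^-3) = 2.65; pH = 14.00 − 2.65 = 11.35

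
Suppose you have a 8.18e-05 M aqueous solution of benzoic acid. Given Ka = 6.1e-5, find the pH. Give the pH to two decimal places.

pH = 4.33

C6H5COOH ⇌ C6H5COO- + H+
From the ICE table, Ka = [H+]²/(8.18e-05 − [H+]) = 6.1 × 10^-5.
Here C₀/Ka ≈ 1.34, so the small-[H+] approximation fails. Use the quadratic:
[H+] = [−6.1e-05 + √(6.1e-05² + 2e-08)]/2 = 4.64 × 10^-5 M
pH = −log(4.64 × 10^-5) = 4.33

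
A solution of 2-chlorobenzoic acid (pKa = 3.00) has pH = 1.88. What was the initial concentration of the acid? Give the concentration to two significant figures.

C₀ = 1.9 × 10^-1 M

[H+] = 10^(-1.88) = 1.32 × 10^-2 M = x
Ka = 10^(−3.00) = 1.00 × 10^-3
Ka = x²/(C₀ − x) ⇒ C₀ = x + x²/Ka
C₀ = 1.32 × 10^-2 + (1.32 × 10^-2)²/(1.00 × 10^-3) = 1.87 × 10^-1 M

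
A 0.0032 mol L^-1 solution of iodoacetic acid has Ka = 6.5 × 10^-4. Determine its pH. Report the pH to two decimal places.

ICH2COOH ⇌ ICH2COO- + H+
From the ICE table, Ka = [H+]²/(0.0032 − [H+]) = 6.5 × 10^-4.
[H+] is not negligible relative to C₀; solve [H+]² + 0.00065·[H+] − 2.08e-06 = 0.
[H+] = (−Ka + √(Ka² + 4·Ka·C₀))/2 = 1.15 × 10^-3 M
pH = −log(1.15 × 10^-3) = 2.94

pH = 2.94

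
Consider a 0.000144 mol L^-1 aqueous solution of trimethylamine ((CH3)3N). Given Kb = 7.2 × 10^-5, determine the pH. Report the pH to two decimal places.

pH = 9.86

(CH3)3N + H2O ⇌ (CH3)3NH+ + OH-
Kb = x²/(0.000144 − x) = 7.2 × 10^-5
Here C₀/Kb ≈ 2, so the small-x approximation fails. Use the quadratic:
x = (−Kb + √(Kb² + 4·Kb·C₀))/2 = 7.20 × 10^-5 M
pOH = 4.14, so pH = 14.00 − pOH = 9.86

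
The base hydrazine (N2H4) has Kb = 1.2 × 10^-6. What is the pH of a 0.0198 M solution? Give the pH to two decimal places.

N2H4 + H2O ⇌ N2H5+ + OH-
Kb = [OH-]²/(0.0198 − [OH-]) = 1.2 × 10^-6
Neglecting [OH-] in the denominator: [OH-] = √(1.2 × 10^-6 × 0.0198) = 1.54 × 10^-4 M
([OH-]/C₀ = 0.78% < 5%, so the approximation holds.)
pOH = −log(1.54 × 10^-4) = 3.81; pH = 14.00 − 3.81 = 10.19

pH = 10.19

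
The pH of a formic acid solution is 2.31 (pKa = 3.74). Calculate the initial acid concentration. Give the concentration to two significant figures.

C₀ = 1.4 × 10^-1 M

[H+] = 10^(-2.31) = 4.90 × 10^-3 M = x
Ka = 10^(−3.74) = 1.82 × 10^-4
Ka = x²/(C₀ − x) ⇒ C₀ = x + x²/Ka
C₀ = 4.90 × 10^-3 + (4.90 × 10^-3)²/(1.82 × 10^-4) = 1.37 × 10^-1 M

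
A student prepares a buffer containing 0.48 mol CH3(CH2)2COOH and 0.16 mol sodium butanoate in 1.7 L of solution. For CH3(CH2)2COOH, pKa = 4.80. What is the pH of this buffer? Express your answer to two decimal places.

pH = 4.32

Henderson–Hasselbalch: pH = pKa + log([CH3(CH2)2COO-]/[CH3(CH2)2COOH]) = 4.80 + log(0.16/0.48)
pH = 4.80 + (-0.477) = 4.32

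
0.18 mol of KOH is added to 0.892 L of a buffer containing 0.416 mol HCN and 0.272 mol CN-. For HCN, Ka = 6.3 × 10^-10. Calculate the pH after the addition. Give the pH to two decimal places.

OH- converts HCN to CN-: HCN → 0.236 mol, CN- → 0.452 mol.
pKa = −log(6.3 × 10^-10) = 9.201
pH = pKa + log(n_CN-/n_HCN) = 9.201 + log(0.452/0.236) = 9.201 + (+0.282)

pH = 9.48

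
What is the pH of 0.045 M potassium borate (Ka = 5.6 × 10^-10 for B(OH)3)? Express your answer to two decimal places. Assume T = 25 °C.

B(OH)4- is the conjugate base of the weak acid B(OH)3.
Kb = Kw/Ka = 1.0×10^-14 / 5.6 × 10^-10 = 1.79 × 10^-5
From the ICE table, Kb = x²/(0.045 − x) = 1.79 × 10^-5.
Since Kb ≪ C₀, x ≈ √(Kb·C₀) = 8.97 × 10^-4 M.
(x/C₀ = 2% < 5%, so the approximation holds.)
pOH = 3.05, so pH = 14.00 − pOH = 10.95

pH = 10.95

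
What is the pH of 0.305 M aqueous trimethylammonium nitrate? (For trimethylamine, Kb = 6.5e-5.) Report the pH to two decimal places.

pH = 5.16

(CH3)3NH+ is the conjugate acid of the weak base (CH3)3N.
Ka = Kw/Kb = 1.0×10^-14 / 6.5 × 10^-5 = 1.54 × 10^-10
From the ICE table, Ka = x²/(0.305 − x) = 1.54 × 10^-10.
Neglecting x in the denominator: x = √(1.54 × 10^-10 × 0.305) = 6.85 × 10^-6 M
pH = −log(6.85 × 10^-6) = 5.16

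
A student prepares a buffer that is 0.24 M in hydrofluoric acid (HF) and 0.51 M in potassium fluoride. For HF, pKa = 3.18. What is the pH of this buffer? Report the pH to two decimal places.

pH = pKa + log([A⁻]/[HA]) = 3.18 + log(0.51/0.24)
pH = 3.18 + (+0.327) = 3.51

pH = 3.51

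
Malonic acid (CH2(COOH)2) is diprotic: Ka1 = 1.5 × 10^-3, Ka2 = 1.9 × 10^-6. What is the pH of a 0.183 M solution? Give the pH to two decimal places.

pH = 1.80

Since Ka1 ≫ Ka2, the first ionization dominates [H+].
Ka1 = x²/(0.183 − x) = 1.5 × 10^-3
Solving the quadratic: x = (−Ka1 + √(Ka1² + 4·Ka1·C₀))/2 = 1.58 × 10^-2 M
pH = −log(1.58 × 10^-2) = 1.80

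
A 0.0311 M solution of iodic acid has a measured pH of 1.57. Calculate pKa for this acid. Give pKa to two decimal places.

pKa = 0.76

[H+] = 10^(-1.57) = 2.69 × 10^-2 M
At equilibrium [HA] = 0.0311 − 2.69 × 10^-2 = 4.20 × 10^-3 M
Ka = [H+][A-]/[HA] = (2.69 × 10^-2)² / 4.20 × 10^-3 = 1.72 × 10^-1
pKa = -log(1.72 × 10^-1) = 0.76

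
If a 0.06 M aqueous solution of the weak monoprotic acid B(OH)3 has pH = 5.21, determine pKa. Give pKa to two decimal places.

pKa = 9.20

[H+] = 10^(-5.21) = 6.17 × 10^-6 M
At equilibrium [HA] = 0.06 − 6.17 × 10^-6 = 6.00 × 10^-2 M
Ka = [H+][A-]/[HA] = (6.17 × 10^-6)² / 6.00 × 10^-2 = 6.34 × 10^-10
pKa = -log(6.34 × 10^-10) = 9.20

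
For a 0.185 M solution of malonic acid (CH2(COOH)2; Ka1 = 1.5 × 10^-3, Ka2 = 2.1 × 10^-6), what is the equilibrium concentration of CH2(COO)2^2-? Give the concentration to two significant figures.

First ionization gives [H+] ≈ [CH2(COOH)COO-] = 1.59 × 10^-2 M.
Second step: Ka2 = [H+][CH2(COO)2^2-]/[CH2(COOH)COO-] ≈ [CH2(COO)2^2-] (since [H+] ≈ [CH2(COOH)COO-]).
So [CH2(COO)2^2-] ≈ Ka2.

2.1 × 10^-6 M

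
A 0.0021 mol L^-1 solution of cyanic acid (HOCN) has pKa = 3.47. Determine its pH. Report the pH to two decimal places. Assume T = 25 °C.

HOCN ⇌ OCN- + H+
Ka = 10^(−3.47) = 3.39 × 10^-4
Ka = [H+]²/(0.0021 − [H+]) = 3.39 × 10^-4
The 5% rule fails; solving [H+]² + Ka·[H+] − Ka·C₀ = 0 exactly:
[H+] = (−Ka + √(Ka² + 4·Ka·C₀))/2 = 6.91 × 10^-4 M
pH = −log[H+] = −log(6.91 × 10^-4) = 3.16

pH = 3.16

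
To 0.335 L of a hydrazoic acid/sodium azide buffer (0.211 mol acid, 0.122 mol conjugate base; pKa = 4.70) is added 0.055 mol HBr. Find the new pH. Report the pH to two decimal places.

pH = 4.10

After neutralization: n(HN3) = 0.266 mol, n(N3-) = 0.067 mol.
Henderson–Hasselbalch with mole ratio 0.067/0.266: pH = 4.70 + (-0.599)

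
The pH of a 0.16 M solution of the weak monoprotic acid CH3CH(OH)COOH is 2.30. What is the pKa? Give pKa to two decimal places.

[H+] = 10^(-2.30) = 5.01 × 10^-3 M
At equilibrium [HA] = 0.16 − 5.01 × 10^-3 = 1.55 × 10^-1 M
Ka = [H+][A-]/[HA] = (5.01 × 10^-3)² / 1.55 × 10^-1 = 1.62 × 10^-4
pKa = -log(1.62 × 10^-4) = 3.79

pKa = 3.79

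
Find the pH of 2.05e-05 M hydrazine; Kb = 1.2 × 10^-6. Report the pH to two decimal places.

pH = 8.64

N2H4 + H2O ⇌ N2H5+ + OH-
From the ICE table, Kb = x²/(2.05e-05 − x) = 1.2 × 10^-6.
x is not negligible relative to C₀; solve x² + 1.2e-06·x − 2.46e-11 = 0.
x = (−Kb + √(Kb² + 4·Kb·C₀))/2 = 4.40 × 10^-6 M
pOH = −log(4.40 × 10^-6) = 5.36; pH = 14.00 − 5.36 = 8.64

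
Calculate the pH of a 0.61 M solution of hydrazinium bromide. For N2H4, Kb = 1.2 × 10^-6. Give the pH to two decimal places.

N2H5+ is the conjugate acid of the weak base N2H4.
Ka = Kw/Kb = 1.0×10^-14 / 1.2 × 10^-6 = 8.33 × 10^-9
Ka = [H+]²/(0.61 − [H+]) = 8.33 × 10^-9
Assume [H+] ≪ 0.61: [H+] ≈ √(8.33 × 10^-9 × 0.61) = 7.13 × 10^-5 M
Check: 0.012% ionized — well under 5%, approximation valid.
pH = −log(7.13 × 10^-5) = 4.15

pH = 4.15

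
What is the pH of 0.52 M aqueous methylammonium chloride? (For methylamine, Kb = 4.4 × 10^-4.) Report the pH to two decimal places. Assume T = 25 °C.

pH = 5.46

CH3NH3+ is the conjugate acid of the weak base CH3NH2.
Ka = Kw/Kb = 1.0×10^-14 / 4.4 × 10^-4 = 2.27 × 10^-11
Ka = [H+]²/(0.52 − [H+]) = 2.27 × 10^-11
Since Ka ≪ C₀, [H+] ≈ √(Ka·C₀) = 3.44 × 10^-6 M.
pH = −log(3.44 × 10^-6) = 5.46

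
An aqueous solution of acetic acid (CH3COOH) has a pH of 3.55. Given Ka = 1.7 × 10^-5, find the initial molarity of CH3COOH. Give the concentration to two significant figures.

C₀ = 5.0 × 10^-3 M

[H+] = 10^(-3.55) = 2.82 × 10^-4 M = x
Ka = x²/(C₀ − x) ⇒ C₀ = x + x²/Ka
C₀ = 2.82 × 10^-4 + (2.82 × 10^-4)²/(1.7 × 10^-5) = 4.96 × 10^-3 M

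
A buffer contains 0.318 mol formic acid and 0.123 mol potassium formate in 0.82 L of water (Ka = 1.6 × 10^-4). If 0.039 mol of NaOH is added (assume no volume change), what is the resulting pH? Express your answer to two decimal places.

OH- converts HCOOH to HCOO-: HCOOH → 0.279 mol, HCOO- → 0.162 mol.
pKa = −log(1.6 × 10^-4) = 3.796
pH = pKa + log([A⁻]/[HA]) = 3.796 + log(0.162/0.279) = 3.796 -0.236

pH = 3.56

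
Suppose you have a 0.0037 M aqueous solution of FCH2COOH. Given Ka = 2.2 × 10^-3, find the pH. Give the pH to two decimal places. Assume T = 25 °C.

FCH2COOH ⇌ FCH2COO- + H+
Ka = [H+]²/(0.0037 − [H+]) = 2.2 × 10^-3
[H+] is not negligible relative to C₀; solve [H+]² + 0.0022·[H+] − 8.14e-06 = 0.
[H+] = (−Ka + √(Ka² + 4·Ka·C₀))/2 = 1.96 × 10^-3 M
pH = −log(1.96 × 10^-3) = 2.71

pH = 2.71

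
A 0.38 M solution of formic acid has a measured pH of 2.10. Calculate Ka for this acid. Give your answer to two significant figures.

Ka = 1.7 × 10^-4

[H+] = 10^(-2.10) = 7.94 × 10^-3 M
At equilibrium [HA] = 0.38 − 7.94 × 10^-3 = 3.72 × 10^-1 M
Ka = [H+][A-]/[HA] = (7.94 × 10^-3)² / 3.72 × 10^-1 = 1.7 × 10^-4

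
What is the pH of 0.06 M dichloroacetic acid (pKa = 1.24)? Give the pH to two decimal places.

Cl2CHCOOH ⇌ Cl2CHCOO- + H+
Ka = 10^(−1.24) = 5.75 × 10^-2
Ka = [H+]²/(0.06 − [H+]) = 5.75 × 10^-2
The 5% rule fails; solving [H+]² + Ka·[H+] − Ka·C₀ = 0 exactly:
[H+] = (−Ka + √(Ka² + 4·Ka·C₀))/2 = 3.66 × 10^-2 M
pH = −log[H+] = −log(3.66 × 10^-2) = 1.44

pH = 1.44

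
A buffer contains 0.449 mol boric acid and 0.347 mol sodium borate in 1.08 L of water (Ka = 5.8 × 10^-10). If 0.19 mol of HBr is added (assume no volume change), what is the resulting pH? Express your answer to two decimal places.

pH = 8.63

After neutralization: n(B(OH)3) = 0.639 mol, n(B(OH)4-) = 0.157 mol.
pKa = −log(5.8 × 10^-10) = 9.237
pH = pKa + log(n_B(OH)4-/n_B(OH)3) = 9.237 + log(0.157/0.639) = 9.237 + (-0.610)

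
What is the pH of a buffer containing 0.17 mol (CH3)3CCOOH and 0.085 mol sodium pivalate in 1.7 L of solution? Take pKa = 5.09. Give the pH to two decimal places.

pH = 4.79

Henderson–Hasselbalch: pH = pKa + log([(CH3)3CCOO-]/[(CH3)3CCOOH]) = 5.09 + log(0.085/0.17)
pH = 5.09 + (-0.301) = 4.79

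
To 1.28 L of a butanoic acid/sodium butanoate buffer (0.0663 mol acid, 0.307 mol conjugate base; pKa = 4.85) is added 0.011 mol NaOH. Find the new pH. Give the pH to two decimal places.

After neutralization: n(CH3(CH2)2COOH) = 0.0553 mol, n(CH3(CH2)2COO-) = 0.318 mol.
Henderson–Hasselbalch with mole ratio 0.318/0.0553: pH = 4.85 + (+0.760)

pH = 5.61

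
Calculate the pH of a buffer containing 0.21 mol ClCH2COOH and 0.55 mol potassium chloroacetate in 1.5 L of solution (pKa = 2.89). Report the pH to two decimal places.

pH = 3.31

Henderson–Hasselbalch: pH = pKa + log([ClCH2COO-]/[ClCH2COOH]) = 2.89 + log(0.55/0.21)
pH = 2.89 + (+0.418) = 3.31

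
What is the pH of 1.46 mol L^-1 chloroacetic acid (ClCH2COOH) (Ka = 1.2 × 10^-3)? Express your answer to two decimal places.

pH = 1.38

ClCH2COOH ⇌ ClCH2COO- + H+
Ka = [H+]²/(1.46 − [H+]) = 1.2 × 10^-3
Since Ka ≪ C₀, [H+] ≈ √(Ka·C₀) = 4.19 × 10^-2 M.
Check: 2.9% ionized — well under 5%, approximation valid.
pH = −log(4.19 × 10^-2) = 1.38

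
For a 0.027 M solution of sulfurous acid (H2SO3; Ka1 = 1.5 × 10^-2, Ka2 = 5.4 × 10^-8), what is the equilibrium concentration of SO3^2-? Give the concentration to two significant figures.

First ionization gives [H+] ≈ [HSO3-] = 1.40 × 10^-2 M.
Second step: Ka2 = [H+][SO3^2-]/[HSO3-] ≈ [SO3^2-] (since [H+] ≈ [HSO3-]).
So [SO3^2-] ≈ Ka2.

5.4 × 10^-8 M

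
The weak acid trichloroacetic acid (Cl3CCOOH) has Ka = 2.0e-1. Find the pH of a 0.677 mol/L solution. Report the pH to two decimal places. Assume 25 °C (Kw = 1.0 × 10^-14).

Cl3CCOOH ⇌ Cl3CCOO- + H+
Ka = [H+]²/(0.677 − [H+]) = 2.0 × 10^-1
Here C₀/Ka ≈ 3.39, so the small-[H+] approximation fails. Use the quadratic:
[H+] = [−0.2 + √(0.2² + 0.542)]/2 = 2.81 × 10^-1 M
pH = −log[H+] = −log(2.81 × 10^-1) = 0.55

pH = 0.55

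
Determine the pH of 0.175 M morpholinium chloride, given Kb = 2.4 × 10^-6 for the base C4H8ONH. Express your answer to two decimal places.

C4H8ONH2+ is the conjugate acid of the weak base C4H8ONH.
Ka = Kw/Kb = 1.0×10^-14 / 2.4 × 10^-6 = 4.17 × 10^-9
From the ICE table, Ka = x²/(0.175 − x) = 4.17 × 10^-9.
Assume x ≪ 0.175: x ≈ √(4.17 × 10^-9 × 0.175) = 2.70 × 10^-5 M
(x/C₀ = 0.015% < 5%, so the approximation holds.)
pH = −log[H+] = −log(2.70 × 10^-5) = 4.57

pH = 4.57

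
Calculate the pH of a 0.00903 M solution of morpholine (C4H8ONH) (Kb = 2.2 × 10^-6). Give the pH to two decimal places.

pH = 10.15

C4H8ONH + H2O ⇌ C4H8ONH2+ + OH-
Kb = [OH-]²/(0.00903 − [OH-]) = 2.2 × 10^-6
Assume [OH-] ≪ 0.00903: [OH-] ≈ √(2.2 × 10^-6 × 0.00903) = 1.41 × 10^-4 M
Check: 1.6% ionized — well under 5%, approximation valid.
pOH = 3.85, so pH = 14.00 − pOH = 10.15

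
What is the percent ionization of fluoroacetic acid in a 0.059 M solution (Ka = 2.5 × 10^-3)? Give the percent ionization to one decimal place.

18.6%

FCH2COOH ⇌ FCH2COO- + H+; let x = [H+] at equilibrium.
Solve x² + 0.0025x − 0.000148 = 0 → x = 1.10 × 10^-2 M
% ionization = x/C₀ × 100% = 1.10 × 10^-2/0.059 × 100% = 18.6%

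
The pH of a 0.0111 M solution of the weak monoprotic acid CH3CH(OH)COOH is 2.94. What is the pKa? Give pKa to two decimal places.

[H+] = 10^(-2.94) = 1.15 × 10^-3 M
At equilibrium [HA] = 0.0111 − 1.15 × 10^-3 = 9.95 × 10^-3 M
Ka = [H+][A-]/[HA] = (1.15 × 10^-3)² / 9.95 × 10^-3 = 1.33 × 10^-4
pKa = -log(1.33 × 10^-4) = 3.88

pKa = 3.88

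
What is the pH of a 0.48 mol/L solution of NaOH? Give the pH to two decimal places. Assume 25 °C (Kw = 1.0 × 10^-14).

NaOH is a strong base; [OH-] = 0.48 M.
pOH = -log(0.48) = 0.32
pH = 14.00 - 0.32 = 13.68

pH = 13.68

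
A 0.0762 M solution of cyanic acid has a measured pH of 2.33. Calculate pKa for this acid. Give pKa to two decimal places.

pKa = 3.51

[H+] = 10^(-2.33) = 4.68 × 10^-3 M
At equilibrium [HA] = 0.0762 − 4.68 × 10^-3 = 7.15 × 10^-2 M
Ka = [H+][A-]/[HA] = (4.68 × 10^-3)² / 7.15 × 10^-2 = 3.06 × 10^-4
pKa = -log(3.06 × 10^-4) = 3.51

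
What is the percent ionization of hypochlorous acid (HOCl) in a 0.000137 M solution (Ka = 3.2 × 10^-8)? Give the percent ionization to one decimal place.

1.5%

HOCl ⇌ OCl- + H+; let x = [H+] at equilibrium.
x ≈ √(Ka·C₀) = √(3.2 × 10^-8 × 0.000137) = 2.09 × 10^-6 M
% ionization = x/C₀ × 100% = 2.09 × 10^-6/0.000137 × 100% = 1.5%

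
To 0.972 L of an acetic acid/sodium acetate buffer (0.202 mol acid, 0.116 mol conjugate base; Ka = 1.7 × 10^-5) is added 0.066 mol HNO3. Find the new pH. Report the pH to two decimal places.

After neutralization: n(CH3COOH) = 0.268 mol, n(CH3COO-) = 0.05 mol.
pKa = −log(1.7 × 10^-5) = 4.770
pH = pKa + log(n_CH3COO-/n_CH3COOH) = 4.770 + log(0.05/0.268) = 4.770 + (-0.729)

pH = 4.04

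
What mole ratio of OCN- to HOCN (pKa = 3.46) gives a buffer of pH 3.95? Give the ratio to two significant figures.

ratio = 3.1

pH = pKa + log(r) ⇒ log(r) = 3.95 − 3.46 = +0.49
r = [OCN-]/[HOCN] = 10^(+0.49) = 3.09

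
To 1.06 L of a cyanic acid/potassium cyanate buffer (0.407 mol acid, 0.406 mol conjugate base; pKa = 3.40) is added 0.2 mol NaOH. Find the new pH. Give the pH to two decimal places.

pH = 3.87

OH- converts HOCN to OCN-: HOCN → 0.207 mol, OCN- → 0.606 mol.
pH = pKa + log(n_OCN-/n_HOCN) = 3.40 + log(0.606/0.207) = 3.40 + (+0.467)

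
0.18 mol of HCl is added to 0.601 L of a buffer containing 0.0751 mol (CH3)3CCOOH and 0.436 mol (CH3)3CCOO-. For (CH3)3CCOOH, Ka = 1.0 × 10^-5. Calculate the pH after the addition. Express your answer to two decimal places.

pH = 5.00

After neutralization: n((CH3)3CCOOH) = 0.255 mol, n((CH3)3CCOO-) = 0.256 mol.
pKa = −log(1.0 × 10^-5) = 5.000
Henderson–Hasselbalch with mole ratio 0.256/0.255: pH = 5.000 + (+0.002)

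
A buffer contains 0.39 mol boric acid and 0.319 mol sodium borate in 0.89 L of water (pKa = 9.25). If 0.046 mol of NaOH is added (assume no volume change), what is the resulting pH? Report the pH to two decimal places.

pH = 9.28

After neutralization: n(B(OH)3) = 0.344 mol, n(B(OH)4-) = 0.365 mol.
pH = pKa + log([A⁻]/[HA]) = 9.25 + log(0.365/0.344) = 9.25 +0.026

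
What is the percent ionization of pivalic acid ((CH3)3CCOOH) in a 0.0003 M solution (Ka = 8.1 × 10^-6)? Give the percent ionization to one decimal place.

(CH3)3CCOOH ⇌ (CH3)3CCOO- + H+; let x = [H+] at equilibrium.
Ka = x²/(C₀ − x); solving the quadratic gives x = 4.54 × 10^-5 M.
% ionization = x/C₀ × 100% = 4.54 × 10^-5/0.0003 × 100% = 15.1%

15.1%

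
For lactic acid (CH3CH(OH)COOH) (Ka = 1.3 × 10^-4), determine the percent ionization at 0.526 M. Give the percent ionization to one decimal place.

1.6%

CH3CH(OH)COOH ⇌ CH3CH(OH)COO- + H+; let x = [H+] at equilibrium.
x ≈ √(Ka·C₀) = √(1.3 × 10^-4 × 0.526) = 8.27 × 10^-3 M
Fraction ionized = 8.27 × 10^-3 / 0.526 = 0.0157 → 1.6%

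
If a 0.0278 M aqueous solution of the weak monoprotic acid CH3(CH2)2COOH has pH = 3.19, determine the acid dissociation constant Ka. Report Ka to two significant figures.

Ka = 1.5 × 10^-5

[H+] = 10^(-3.19) = 6.46 × 10^-4 M
At equilibrium [HA] = 0.0278 − 6.46 × 10^-4 = 2.72 × 10^-2 M
Ka = [H+][A-]/[HA] = (6.46 × 10^-4)² / 2.72 × 10^-2 = 1.5 × 10^-5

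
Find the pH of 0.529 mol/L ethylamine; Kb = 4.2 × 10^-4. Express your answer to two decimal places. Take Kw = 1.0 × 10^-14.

C2H5NH2 + H2O ⇌ C2H5NH3+ + OH-
Kb = x²/(0.529 − x) = 4.2 × 10^-4
Assume x ≪ 0.529: x ≈ √(4.2 × 10^-4 × 0.529) = 1.49 × 10^-2 M
Check: 2.8% ionized — well under 5%, approximation valid.
pOH = −log(1.49 × 10^-2) = 1.83; pH = 14.00 − 1.83 = 12.17

pH = 12.17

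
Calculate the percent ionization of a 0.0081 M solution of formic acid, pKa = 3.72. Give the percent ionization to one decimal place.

HCOOH ⇌ HCOO- + H+; let x = [H+] at equilibrium.
Ka = 10^(−3.72) = 1.91 × 10^-4
Solve x² + 0.000191x − 1.55e-06 = 0 → x = 1.15 × 10^-3 M
% ionization = x/C₀ × 100% = 1.15 × 10^-3/0.0081 × 100% = 14.2%

14.2%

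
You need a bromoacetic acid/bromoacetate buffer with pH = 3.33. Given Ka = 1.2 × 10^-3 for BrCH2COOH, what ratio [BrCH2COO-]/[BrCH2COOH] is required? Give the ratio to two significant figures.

ratio = 2.6

pKa = -log(1.2 × 10^-3) = 2.921
pH = pKa + log(r) ⇒ log(r) = 3.33 − 2.921 = +0.409
r = [BrCH2COO-]/[BrCH2COOH] = 10^(+0.409) = 2.56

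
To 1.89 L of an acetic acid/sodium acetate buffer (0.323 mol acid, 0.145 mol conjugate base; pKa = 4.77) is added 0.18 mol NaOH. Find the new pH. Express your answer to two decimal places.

After neutralization: n(CH3COOH) = 0.143 mol, n(CH3COO-) = 0.325 mol.
pH = pKa + log([A⁻]/[HA]) = 4.77 + log(0.325/0.143) = 4.77 +0.357

pH = 5.13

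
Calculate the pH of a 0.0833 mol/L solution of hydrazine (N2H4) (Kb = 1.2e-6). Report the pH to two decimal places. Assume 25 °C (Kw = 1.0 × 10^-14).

pH = 10.50

N2H4 + H2O ⇌ N2H5+ + OH-
From the ICE table, Kb = [OH-]²/(0.0833 − [OH-]) = 1.2 × 10^-6.
Assume [OH-] ≪ 0.0833: [OH-] ≈ √(1.2 × 10^-6 × 0.0833) = 3.16 × 10^-4 M
Check: 0.38% ionized — well under 5%, approximation valid.
pOH = −log(3.16 × 10^-4) = 3.50; pH = 14.00 − 3.50 = 10.50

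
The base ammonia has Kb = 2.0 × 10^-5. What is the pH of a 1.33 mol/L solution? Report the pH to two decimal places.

NH3 + H2O ⇌ NH4+ + OH-
From the ICE table, Kb = [OH-]²/(1.33 − [OH-]) = 2.0 × 10^-5.
Since Kb ≪ C₀, [OH-] ≈ √(Kb·C₀) = 5.16 × 10^-3 M.
pOH = 2.29, so pH = 14.00 − pOH = 11.71

pH = 11.71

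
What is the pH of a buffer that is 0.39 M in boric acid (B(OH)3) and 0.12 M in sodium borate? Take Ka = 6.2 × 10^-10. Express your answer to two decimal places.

pH = 8.70

pKa = −log(6.2 × 10^-10) = 9.208
Henderson–Hasselbalch: pH = pKa + log([B(OH)4-]/[B(OH)3]) = 9.208 + log(0.12/0.39)
pH = 9.208 + (-0.512) = 8.70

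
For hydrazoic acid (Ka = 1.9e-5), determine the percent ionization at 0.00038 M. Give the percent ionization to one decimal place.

HN3 ⇌ N3- + H+; let x = [H+] at equilibrium.
Ka = x²/(C₀ − x); solving the quadratic gives x = 7.60 × 10^-5 M.
% ionization = x/C₀ × 100% = 7.60 × 10^-5/0.00038 × 100% = 20.0%

20.0%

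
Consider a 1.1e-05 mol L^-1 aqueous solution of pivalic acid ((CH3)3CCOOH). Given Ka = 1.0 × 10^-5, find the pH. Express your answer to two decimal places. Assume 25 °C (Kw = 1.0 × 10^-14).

(CH3)3CCOOH ⇌ (CH3)3CCOO- + H+
Ka = x²/(1.1e-05 − x) = 1.0 × 10^-5
x is not negligible relative to C₀; solve x² + 1e-05·x − 1.1e-10 = 0.
x = (−Ka + √(Ka² + 4·Ka·C₀))/2 = 6.62 × 10^-6 M
pH = −log[H+] = −log(6.62 × 10^-6) = 5.18

pH = 5.18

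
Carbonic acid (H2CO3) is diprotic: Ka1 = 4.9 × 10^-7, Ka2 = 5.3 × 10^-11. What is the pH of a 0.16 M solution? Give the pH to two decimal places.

Since Ka1 ≫ Ka2, the first ionization dominates [H+].
Ka1 = x²/(0.16 − x) = 4.9 × 10^-7
x ≈ √(4.9 × 10^-7 × 0.16) = 2.80 × 10^-4 M
pH = −log(2.80 × 10^-4) = 3.55

pH = 3.55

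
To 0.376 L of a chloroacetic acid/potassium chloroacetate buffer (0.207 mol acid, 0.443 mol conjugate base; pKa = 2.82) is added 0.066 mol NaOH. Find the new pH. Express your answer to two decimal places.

pH = 3.38

After neutralization: n(ClCH2COOH) = 0.141 mol, n(ClCH2COO-) = 0.509 mol.
pH = pKa + log([A⁻]/[HA]) = 2.82 + log(0.509/0.141) = 2.82 +0.557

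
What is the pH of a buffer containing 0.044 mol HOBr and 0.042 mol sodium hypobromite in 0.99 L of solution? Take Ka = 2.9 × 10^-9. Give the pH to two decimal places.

pH = 8.52

pKa = −log(2.9 × 10^-9) = 8.538
pH = pKa + log([A⁻]/[HA]) = 8.538 + log(0.042/0.044)
pH = 8.538 + (-0.020) = 8.52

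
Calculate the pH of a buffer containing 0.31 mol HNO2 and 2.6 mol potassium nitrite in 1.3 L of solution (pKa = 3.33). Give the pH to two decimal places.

Henderson–Hasselbalch: pH = pKa + log([NO2-]/[HNO2]) = 3.33 + log(2.6/0.31)
pH = 3.33 + (+0.924) = 4.25

pH = 4.25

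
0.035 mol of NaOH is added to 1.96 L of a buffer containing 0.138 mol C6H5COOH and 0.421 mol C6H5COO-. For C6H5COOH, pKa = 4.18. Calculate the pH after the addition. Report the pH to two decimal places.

OH- converts C6H5COOH to C6H5COO-: C6H5COOH → 0.103 mol, C6H5COO- → 0.456 mol.
pH = pKa + log(n_C6H5COO-/n_C6H5COOH) = 4.18 + log(0.456/0.103) = 4.18 + (+0.646)

pH = 4.83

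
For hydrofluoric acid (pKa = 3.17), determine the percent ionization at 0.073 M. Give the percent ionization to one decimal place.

9.2%

HF ⇌ F- + H+; let x = [H+] at equilibrium.
Ka = 10^(−3.17) = 6.76 × 10^-4
Solve x² + 0.000676x − 4.93e-05 = 0 → x = 6.69 × 10^-3 M
% ionization = x/C₀ × 100% = 6.69 × 10^-3/0.073 × 100% = 9.2%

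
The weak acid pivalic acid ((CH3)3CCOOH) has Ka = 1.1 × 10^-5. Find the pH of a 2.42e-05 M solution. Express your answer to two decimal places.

pH = 4.93

(CH3)3CCOOH ⇌ (CH3)3CCOO- + H+
From the ICE table, Ka = x²/(2.42e-05 − x) = 1.1 × 10^-5.
x is not negligible relative to C₀; solve x² + 1.1e-05·x − 2.66e-10 = 0.
x = (−Ka + √(Ka² + 4·Ka·C₀))/2 = 1.17 × 10^-5 M
pH = −log[H+] = −log(1.17 × 10^-5) = 4.93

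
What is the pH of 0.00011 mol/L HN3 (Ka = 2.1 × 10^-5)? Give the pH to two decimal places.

pH = 4.41

HN3 ⇌ N3- + H+
Ka = x²/(0.00011 − x) = 2.1 × 10^-5
x is not negligible relative to C₀; solve x² + 2.1e-05·x − 2.31e-09 = 0.
x = (−Ka + √(Ka² + 4·Ka·C₀))/2 = 3.87 × 10^-5 M
pH = −log[H+] = −log(3.87 × 10^-5) = 4.41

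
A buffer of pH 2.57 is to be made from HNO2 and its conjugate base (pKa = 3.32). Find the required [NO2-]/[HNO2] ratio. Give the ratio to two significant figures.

ratio = 0.18

pH = pKa + log(r) ⇒ log(r) = 2.57 − 3.32 = -0.75
r = [NO2-]/[HNO2] = 10^(-0.75) = 0.178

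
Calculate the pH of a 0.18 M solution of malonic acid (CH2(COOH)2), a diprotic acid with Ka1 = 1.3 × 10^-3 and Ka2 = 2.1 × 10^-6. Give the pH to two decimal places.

pH = 1.83

Ka1 ≫ Ka2, so treat the first dissociation as the only significant source of H+.
Ka1 = x²/(0.18 − x) = 1.3 × 10^-3
Solving the quadratic: x = (−Ka1 + √(Ka1² + 4·Ka1·C₀))/2 = 1.47 × 10^-2 M
pH = −log(1.47 × 10^-2) = 1.83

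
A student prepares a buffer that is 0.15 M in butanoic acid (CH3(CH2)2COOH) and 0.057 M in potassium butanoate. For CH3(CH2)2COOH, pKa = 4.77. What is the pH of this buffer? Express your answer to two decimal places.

Henderson–Hasselbalch: pH = pKa + log([CH3(CH2)2COO-]/[CH3(CH2)2COOH]) = 4.77 + log(0.057/0.15)
pH = 4.77 + (-0.420) = 4.35

pH = 4.35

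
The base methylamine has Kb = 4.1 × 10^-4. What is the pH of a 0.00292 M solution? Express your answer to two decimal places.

CH3NH2 + H2O ⇌ CH3NH3+ + OH-
Let x = [OH-] at equilibrium. Kb = x²/(0.00292 − x).
The 5% rule fails; solving x² + Kb·x − Kb·C₀ = 0 exactly:
x = (−Kb + √(Kb² + 4·Kb·C₀))/2 = 9.08 × 10^-4 M
pOH = −log(9.08 × 10^-4) = 3.04; pH = 14.00 − 3.04 = 10.96

pH = 10.96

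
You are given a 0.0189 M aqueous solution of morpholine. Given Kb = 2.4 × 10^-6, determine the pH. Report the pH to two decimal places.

C4H8ONH + H2O ⇌ C4H8ONH2+ + OH-
Kb = [OH-]²/(0.0189 − [OH-]) = 2.4 × 10^-6
Assume [OH-] ≪ 0.0189: [OH-] ≈ √(2.4 × 10^-6 × 0.0189) = 2.13 × 10^-4 M
pOH = 3.67, so pH = 14.00 − pOH = 10.33

pH = 10.33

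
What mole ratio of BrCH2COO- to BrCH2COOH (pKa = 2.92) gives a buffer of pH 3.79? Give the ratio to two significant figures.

pH = pKa + log(r) ⇒ log(r) = 3.79 − 2.92 = +0.87
r = [BrCH2COO-]/[BrCH2COOH] = 10^(+0.87) = 7.41

ratio = 7.4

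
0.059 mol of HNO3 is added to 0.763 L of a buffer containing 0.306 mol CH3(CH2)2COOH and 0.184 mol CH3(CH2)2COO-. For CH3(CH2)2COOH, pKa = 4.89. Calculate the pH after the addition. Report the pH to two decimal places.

pH = 4.42

Added H+ converts CH3(CH2)2COO- to CH3(CH2)2COOH: CH3(CH2)2COOH → 0.365 mol, CH3(CH2)2COO- → 0.125 mol.
Henderson–Hasselbalch with mole ratio 0.125/0.365: pH = 4.89 + (-0.465)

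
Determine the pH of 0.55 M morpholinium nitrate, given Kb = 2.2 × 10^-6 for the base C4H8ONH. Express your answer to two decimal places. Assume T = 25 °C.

pH = 4.30

C4H8ONH2+ is the conjugate acid of the weak base C4H8ONH.
Ka = Kw/Kb = 1.0×10^-14 / 2.2 × 10^-6 = 4.55 × 10^-9
Ka = [H+]²/(0.55 − [H+]) = 4.55 × 10^-9
Assume [H+] ≪ 0.55: [H+] ≈ √(4.55 × 10^-9 × 0.55) = 5.00 × 10^-5 M
pH = −log[H+] = −log(5.00 × 10^-5) = 4.30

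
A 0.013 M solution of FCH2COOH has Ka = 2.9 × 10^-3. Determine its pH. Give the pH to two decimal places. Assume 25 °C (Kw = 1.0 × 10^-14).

FCH2COOH ⇌ FCH2COO- + H+
From the ICE table, Ka = x²/(0.013 − x) = 2.9 × 10^-3.
The 5% rule fails; solving x² + Ka·x − Ka·C₀ = 0 exactly:
x = (−Ka + √(Ka² + 4·Ka·C₀))/2 = 4.86 × 10^-3 M
pH = −log[H+] = −log(4.86 × 10^-3) = 2.31

pH = 2.31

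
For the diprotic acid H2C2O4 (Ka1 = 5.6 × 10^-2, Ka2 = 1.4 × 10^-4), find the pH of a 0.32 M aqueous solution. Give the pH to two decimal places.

pH = 0.96

Since Ka1 ≫ Ka2, the first ionization dominates [H+].
Ka1 = x²/(0.32 − x) = 5.6 × 10^-2
Solving the quadratic: x = (−Ka1 + √(Ka1² + 4·Ka1·C₀))/2 = 1.09 × 10^-1 M
pH = −log(1.09 × 10^-1) = 0.96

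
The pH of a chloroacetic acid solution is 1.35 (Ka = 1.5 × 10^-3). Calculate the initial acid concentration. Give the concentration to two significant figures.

C₀ = 1.4 M

[H+] = 10^(-1.35) = 4.47 × 10^-2 M = x
Ka = x²/(C₀ − x) ⇒ C₀ = x + x²/Ka
C₀ = 4.47 × 10^-2 + (4.47 × 10^-2)²/(1.5 × 10^-3) = 1.38 M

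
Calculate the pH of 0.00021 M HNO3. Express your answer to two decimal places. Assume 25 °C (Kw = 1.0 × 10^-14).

HNO3 is a strong acid and dissociates completely, so [H+] = 0.00021 M.
pH = -log(0.00021) = 3.68

pH = 3.68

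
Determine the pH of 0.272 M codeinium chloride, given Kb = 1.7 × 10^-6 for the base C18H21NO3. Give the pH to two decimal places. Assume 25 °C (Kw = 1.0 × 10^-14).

pH = 4.40

C18H22NO3+ is the conjugate acid of the weak base C18H21NO3.
Ka = Kw/Kb = 1.0×10^-14 / 1.7 × 10^-6 = 5.88 × 10^-9
Ka = [H+]²/(0.272 − [H+]) = 5.88 × 10^-9
Neglecting [H+] in the denominator: [H+] = √(5.88 × 10^-9 × 0.272) = 4.00 × 10^-5 M
pH = −log(4.00 × 10^-5) = 4.40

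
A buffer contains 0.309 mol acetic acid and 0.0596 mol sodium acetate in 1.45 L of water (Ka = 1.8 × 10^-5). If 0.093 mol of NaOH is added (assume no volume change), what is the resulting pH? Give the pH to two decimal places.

pH = 4.59

After neutralization: n(CH3COOH) = 0.216 mol, n(CH3COO-) = 0.153 mol.
pKa = −log(1.8 × 10^-5) = 4.745
pH = pKa + log(n_CH3COO-/n_CH3COOH) = 4.745 + log(0.153/0.216) = 4.745 + (-0.150)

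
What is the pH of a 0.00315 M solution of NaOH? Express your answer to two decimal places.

NaOH is a strong base; [OH-] = 0.00315 M.
pOH = -log(0.00315) = 2.50
pH = 14.00 - 2.50 = 11.50

pH = 11.50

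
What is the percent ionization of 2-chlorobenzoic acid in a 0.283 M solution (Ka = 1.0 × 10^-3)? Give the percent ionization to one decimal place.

5.8%

ClC6H4COOH ⇌ ClC6H4COO- + H+; let x = [H+] at equilibrium.
Solve x² + 0.001x − 0.000283 = 0 → x = 1.63 × 10^-2 M
% ionization = x/C₀ × 100% = 1.63 × 10^-2/0.283 × 100% = 5.8%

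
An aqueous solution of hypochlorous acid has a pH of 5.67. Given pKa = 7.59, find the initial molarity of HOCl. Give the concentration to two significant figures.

C₀ = 1.8 × 10^-4 M

[H+] = 10^(-5.67) = 2.14 × 10^-6 M = x
Ka = 10^(−7.59) = 2.57 × 10^-8
Ka = x²/(C₀ − x) ⇒ C₀ = x + x²/Ka
C₀ = 2.14 × 10^-6 + (2.14 × 10^-6)²/(2.57 × 10^-8) = 1.80 × 10^-4 M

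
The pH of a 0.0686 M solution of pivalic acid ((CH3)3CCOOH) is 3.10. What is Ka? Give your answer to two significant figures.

Ka = 9.3 × 10^-6

[H+] = 10^(-3.10) = 7.94 × 10^-4 M
At equilibrium [HA] = 0.0686 − 7.94 × 10^-4 = 6.78 × 10^-2 M
Ka = [H+][A-]/[HA] = (7.94 × 10^-4)² / 6.78 × 10^-2 = 9.3 × 10^-6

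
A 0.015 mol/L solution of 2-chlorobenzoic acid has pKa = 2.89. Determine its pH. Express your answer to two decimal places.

pH = 2.42

ClC6H4COOH ⇌ ClC6H4COO- + H+
Ka = 10^(−2.89) = 1.29 × 10^-3
From the ICE table, Ka = [H+]²/(0.015 − [H+]) = 1.29 × 10^-3.
Here C₀/Ka ≈ 11.6, so the small-[H+] approximation fails. Use the quadratic:
[H+] = (−Ka + √(Ka² + 4·Ka·C₀))/2 = 3.80 × 10^-3 M
pH = −log(3.80 × 10^-3) = 2.42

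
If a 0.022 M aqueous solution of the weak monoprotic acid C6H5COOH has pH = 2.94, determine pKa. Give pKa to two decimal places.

[H+] = 10^(-2.94) = 1.15 × 10^-3 M
At equilibrium [HA] = 0.022 − 1.15 × 10^-3 = 2.09 × 10^-2 M
Ka = [H+][A-]/[HA] = (1.15 × 10^-3)² / 2.09 × 10^-2 = 6.33 × 10^-5
pKa = -log(6.33 × 10^-5) = 4.20

pKa = 4.20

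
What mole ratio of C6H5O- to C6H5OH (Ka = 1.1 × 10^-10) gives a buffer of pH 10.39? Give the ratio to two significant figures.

ratio = 2.7

pKa = -log(1.1 × 10^-10) = 9.959
pH = pKa + log(r) ⇒ log(r) = 10.39 − 9.959 = +0.431
r = [C6H5O-]/[C6H5OH] = 10^(+0.431) = 2.7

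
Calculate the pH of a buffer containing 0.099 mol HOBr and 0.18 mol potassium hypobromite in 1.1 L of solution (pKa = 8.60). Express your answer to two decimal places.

pH = 8.86

Henderson–Hasselbalch: pH = pKa + log([OBr-]/[HOBr]) = 8.60 + log(0.18/0.099)
pH = 8.60 + (+0.260) = 8.86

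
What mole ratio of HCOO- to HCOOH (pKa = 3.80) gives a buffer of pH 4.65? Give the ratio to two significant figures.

pH = pKa + log(r) ⇒ log(r) = 4.65 − 3.80 = +0.85
r = [HCOO-]/[HCOOH] = 10^(+0.85) = 7.08

ratio = 7.1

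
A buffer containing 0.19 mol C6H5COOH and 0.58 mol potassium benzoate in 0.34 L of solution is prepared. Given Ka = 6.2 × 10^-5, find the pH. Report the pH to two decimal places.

pKa = −log(6.2 × 10^-5) = 4.208
pH = pKa + log([A⁻]/[HA]) = 4.208 + log(0.58/0.19)
pH = 4.208 + (+0.485) = 4.69

pH = 4.69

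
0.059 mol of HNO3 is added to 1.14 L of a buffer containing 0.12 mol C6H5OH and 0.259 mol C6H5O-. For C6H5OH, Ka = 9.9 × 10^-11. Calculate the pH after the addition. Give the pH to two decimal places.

Added H+ converts C6H5O- to C6H5OH: C6H5OH → 0.179 mol, C6H5O- → 0.2 mol.
pKa = −log(9.9 × 10^-11) = 10.004
Henderson–Hasselbalch with mole ratio 0.2/0.179: pH = 10.004 + (+0.048)

pH = 10.05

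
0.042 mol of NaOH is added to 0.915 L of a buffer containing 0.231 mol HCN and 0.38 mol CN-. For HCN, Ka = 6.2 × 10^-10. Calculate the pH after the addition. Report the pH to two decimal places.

pH = 9.56

After neutralization: n(HCN) = 0.189 mol, n(CN-) = 0.422 mol.
pKa = −log(6.2 × 10^-10) = 9.208
Henderson–Hasselbalch with mole ratio 0.422/0.189: pH = 9.208 + (+0.349)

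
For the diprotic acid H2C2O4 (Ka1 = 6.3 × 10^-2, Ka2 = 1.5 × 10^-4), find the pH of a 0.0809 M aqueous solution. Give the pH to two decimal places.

pH = 1.33

Ka1 ≫ Ka2, so treat the first dissociation as the only significant source of H+.
Ka1 = x²/(0.0809 − x) = 6.3 × 10^-2
Solving the quadratic: x = (−Ka1 + √(Ka1² + 4·Ka1·C₀))/2 = 4.65 × 10^-2 M
pH = −log(4.65 × 10^-2) = 1.33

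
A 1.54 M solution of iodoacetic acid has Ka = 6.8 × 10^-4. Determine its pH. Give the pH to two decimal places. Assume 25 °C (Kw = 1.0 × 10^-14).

ICH2COOH ⇌ ICH2COO- + H+
From the ICE table, Ka = [H+]²/(1.54 − [H+]) = 6.8 × 10^-4.
Neglecting [H+] in the denominator: [H+] = √(6.8 × 10^-4 × 1.54) = 3.24 × 10^-2 M
pH = −log(3.24 × 10^-2) = 1.49

pH = 1.49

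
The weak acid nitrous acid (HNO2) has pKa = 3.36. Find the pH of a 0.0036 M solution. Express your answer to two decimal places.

pH = 2.98

HNO2 ⇌ NO2- + H+
Ka = 10^(−3.36) = 4.37 × 10^-4
Ka = x²/(0.0036 − x) = 4.37 × 10^-4
Here C₀/Ka ≈ 8.24, so the small-x approximation fails. Use the quadratic:
x = [−0.000437 + √(0.000437² + 6.29e-06)]/2 = 1.05 × 10^-3 M
pH = −log(1.05 × 10^-3) = 2.98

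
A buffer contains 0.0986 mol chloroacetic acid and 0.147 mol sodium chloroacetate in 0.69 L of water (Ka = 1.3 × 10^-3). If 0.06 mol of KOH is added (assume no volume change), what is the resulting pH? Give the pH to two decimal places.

After neutralization: n(ClCH2COOH) = 0.0386 mol, n(ClCH2COO-) = 0.207 mol.
pKa = −log(1.3 × 10^-3) = 2.886
pH = pKa + log([A⁻]/[HA]) = 2.886 + log(0.207/0.0386) = 2.886 +0.729

pH = 3.62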